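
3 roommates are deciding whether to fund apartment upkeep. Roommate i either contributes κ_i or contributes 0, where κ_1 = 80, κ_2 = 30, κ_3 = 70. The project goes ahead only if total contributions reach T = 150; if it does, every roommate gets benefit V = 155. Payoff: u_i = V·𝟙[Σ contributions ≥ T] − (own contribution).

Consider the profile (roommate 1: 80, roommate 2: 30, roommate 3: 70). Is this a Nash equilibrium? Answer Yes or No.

No

Total = 180 ≥ 150: provided.
Roommate 1 (pledges 80, payoff 75): dropping to 0 → total 100, payoff 0. No gain.
Roommate 2 (pledges 30, payoff 125): dropping to 0 → total 150, payoff 155. Profitable deviation.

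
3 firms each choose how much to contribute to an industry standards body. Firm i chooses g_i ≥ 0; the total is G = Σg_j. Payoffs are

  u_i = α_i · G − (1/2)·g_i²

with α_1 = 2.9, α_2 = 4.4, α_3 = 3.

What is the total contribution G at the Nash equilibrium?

10.3

Firm i's FOC: ∂u_i/∂g_i = α_i − g_i = 0, so g_i* = α_i.
NE contributions = (2.9, 4.4, 3); G = 10.3.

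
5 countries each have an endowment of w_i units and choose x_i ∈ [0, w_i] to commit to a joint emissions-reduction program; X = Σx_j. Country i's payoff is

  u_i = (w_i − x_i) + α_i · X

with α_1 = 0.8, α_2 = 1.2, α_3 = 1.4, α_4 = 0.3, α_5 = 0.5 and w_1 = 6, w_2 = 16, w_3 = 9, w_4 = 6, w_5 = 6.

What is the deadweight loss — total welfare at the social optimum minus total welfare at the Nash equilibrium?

∂u_i/∂x_i = α_i − 1, so country i contributes w_i if α_i > 1, else 0.
α_i > 1 for i ∈ {2, 3}; NE contributions (0, 16, 9, 0, 0), X = 25.
W^NE = Σw_i − X^NE + (Σα_i)·X^NE = 43 + 3.2·25 = 123.
Planner: ∂(Σu_j)/∂x_i = Σα_j − 1 = 3.2 > 0, so everyone contributes w_i; X^SO = 43, W^SO = 43 + 3.2·43 = 180.6.
Deadweight loss = 57.6.

57.6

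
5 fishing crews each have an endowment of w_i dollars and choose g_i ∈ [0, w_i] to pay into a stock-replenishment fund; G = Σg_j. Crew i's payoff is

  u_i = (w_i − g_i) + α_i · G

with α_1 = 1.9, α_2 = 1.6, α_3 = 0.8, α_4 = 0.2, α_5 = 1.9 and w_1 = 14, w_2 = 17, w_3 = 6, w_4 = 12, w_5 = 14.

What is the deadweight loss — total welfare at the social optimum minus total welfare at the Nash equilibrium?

∂u_i/∂g_i = α_i − 1, so crew i contributes w_i if α_i > 1, else 0.
α_i > 1 for i ∈ {1, 2, 5}; NE contributions (14, 17, 0, 0, 14), G = 45.
W^NE = Σw_i − G^NE + (Σα_i)·G^NE = 63 + 5.4·45 = 306.
Planner: ∂(Σu_j)/∂g_i = Σα_j − 1 = 5.4 > 0, so everyone contributes w_i; G^SO = 63, W^SO = 63 + 5.4·63 = 403.2.
Deadweight loss = 97.2.

97.2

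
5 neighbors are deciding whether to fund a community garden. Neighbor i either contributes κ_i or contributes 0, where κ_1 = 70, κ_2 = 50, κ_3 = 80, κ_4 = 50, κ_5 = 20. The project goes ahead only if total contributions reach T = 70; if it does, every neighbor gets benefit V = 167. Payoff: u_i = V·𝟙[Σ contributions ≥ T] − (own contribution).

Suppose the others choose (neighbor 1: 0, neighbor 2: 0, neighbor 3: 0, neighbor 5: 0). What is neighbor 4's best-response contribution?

Others' total = 0. Even contributing 50 gives 50 < 70: no benefit either way.
Best response: 0.

0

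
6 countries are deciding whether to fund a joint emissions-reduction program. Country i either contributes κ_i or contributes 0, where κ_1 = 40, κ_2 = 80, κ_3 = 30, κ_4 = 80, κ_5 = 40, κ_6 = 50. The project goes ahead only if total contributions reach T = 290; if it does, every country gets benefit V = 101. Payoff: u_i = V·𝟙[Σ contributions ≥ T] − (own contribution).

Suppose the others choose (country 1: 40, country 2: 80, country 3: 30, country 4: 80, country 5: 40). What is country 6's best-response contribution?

Others' total = 270. Contributing 50 brings total to 320 ≥ 290: gain V − κ_6 = 51.
Best response: 50.

50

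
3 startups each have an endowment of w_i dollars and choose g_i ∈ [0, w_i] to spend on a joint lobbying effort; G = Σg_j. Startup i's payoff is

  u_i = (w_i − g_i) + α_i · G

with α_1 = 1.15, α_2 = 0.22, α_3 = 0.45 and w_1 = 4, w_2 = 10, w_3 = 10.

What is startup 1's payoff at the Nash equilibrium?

4.6

∂u_i/∂g_i = α_i − 1, so startup i contributes w_i if α_i > 1, else 0.
α_i > 1 for i ∈ {1}; NE contributions (4, 0, 0), G = 4.
u_1 = (4 − 4) + 1.15·4 = 4.6.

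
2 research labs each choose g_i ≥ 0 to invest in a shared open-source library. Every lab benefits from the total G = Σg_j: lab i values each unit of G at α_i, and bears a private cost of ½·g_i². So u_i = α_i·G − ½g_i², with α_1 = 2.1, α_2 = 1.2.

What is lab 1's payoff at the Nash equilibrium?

Lab i's FOC: ∂u_i/∂g_i = α_i − g_i = 0, so g_i* = α_i.
NE contributions = (2.1, 1.2); G = 3.3.
u_1 = α_1·G − ½·(g_1)² = 2.1·3.3 − ½·2.1² = 4.725.

4.725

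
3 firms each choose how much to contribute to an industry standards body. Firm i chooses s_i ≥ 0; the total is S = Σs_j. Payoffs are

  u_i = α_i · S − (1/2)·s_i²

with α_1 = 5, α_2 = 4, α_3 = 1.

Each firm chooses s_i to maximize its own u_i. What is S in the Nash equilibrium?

10

Firm i's FOC: ∂u_i/∂s_i = α_i − s_i = 0, so s_i* = α_i.
NE contributions = (5, 4, 1); S = 10.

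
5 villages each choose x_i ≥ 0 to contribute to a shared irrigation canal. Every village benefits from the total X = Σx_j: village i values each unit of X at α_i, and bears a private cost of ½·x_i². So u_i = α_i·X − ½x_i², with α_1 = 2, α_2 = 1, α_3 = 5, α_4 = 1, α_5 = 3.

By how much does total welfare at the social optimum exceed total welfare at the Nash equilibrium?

Village i's FOC: ∂u_i/∂x_i = α_i − x_i = 0, so x_i* = α_i.
NE contributions = (2, 1, 5, 1, 3); X = 12.
W^NE = (Σα)·X − ½Σα_i² = 12² − ½·40 = 124.
Planner sets x_i = Σα_j = 12 for every i, so X^SO = 5·12 = 60.
W^SO = (Σα)·X^SO − ½·5·(Σα)² = (5/2)·12² = 360.
Deadweight loss = W^SO − W^NE = 236.

236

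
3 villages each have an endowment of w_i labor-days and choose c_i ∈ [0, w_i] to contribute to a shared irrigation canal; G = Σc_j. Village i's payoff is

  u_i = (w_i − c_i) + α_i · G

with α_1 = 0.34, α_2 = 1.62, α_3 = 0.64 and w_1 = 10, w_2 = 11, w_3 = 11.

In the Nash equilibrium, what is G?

∂u_i/∂c_i = α_i − 1, so village i contributes w_i if α_i > 1, else 0.
α_i > 1 for i ∈ {2}; NE contributions (0, 11, 0), G = 11.

11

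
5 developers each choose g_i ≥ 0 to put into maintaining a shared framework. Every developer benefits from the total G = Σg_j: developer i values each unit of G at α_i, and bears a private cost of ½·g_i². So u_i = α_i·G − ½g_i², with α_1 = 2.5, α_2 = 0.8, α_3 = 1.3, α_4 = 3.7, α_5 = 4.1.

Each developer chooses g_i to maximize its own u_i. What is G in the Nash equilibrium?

Developer i's FOC: ∂u_i/∂g_i = α_i − g_i = 0, so g_i* = α_i.
NE contributions = (2.5, 0.8, 1.3, 3.7, 4.1); G = 12.4.

12.4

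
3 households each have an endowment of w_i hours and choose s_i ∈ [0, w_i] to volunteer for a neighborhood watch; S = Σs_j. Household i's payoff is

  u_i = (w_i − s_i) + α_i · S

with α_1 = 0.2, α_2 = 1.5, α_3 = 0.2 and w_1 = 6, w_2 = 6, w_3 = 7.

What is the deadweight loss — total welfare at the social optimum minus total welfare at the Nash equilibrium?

∂u_i/∂s_i = α_i − 1, so household i contributes w_i if α_i > 1, else 0.
α_i > 1 for i ∈ {2}; NE contributions (0, 6, 0), S = 6.
W^NE = Σw_i − S^NE + (Σα_i)·S^NE = 19 + 0.9·6 = 24.4.
Planner: ∂(Σu_j)/∂s_i = Σα_j − 1 = 0.9 > 0, so everyone contributes w_i; S^SO = 19, W^SO = 19 + 0.9·19 = 36.1.
Deadweight loss = 11.7.

11.7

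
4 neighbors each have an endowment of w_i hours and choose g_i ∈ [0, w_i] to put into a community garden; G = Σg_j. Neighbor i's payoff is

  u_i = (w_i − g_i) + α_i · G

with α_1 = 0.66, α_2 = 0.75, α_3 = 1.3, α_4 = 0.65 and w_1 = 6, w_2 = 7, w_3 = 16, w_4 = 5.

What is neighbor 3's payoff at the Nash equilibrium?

∂u_i/∂g_i = α_i − 1, so neighbor i contributes w_i if α_i > 1, else 0.
α_i > 1 for i ∈ {3}; NE contributions (0, 0, 16, 0), G = 16.
u_3 = (16 − 16) + 1.3·16 = 20.8.

20.8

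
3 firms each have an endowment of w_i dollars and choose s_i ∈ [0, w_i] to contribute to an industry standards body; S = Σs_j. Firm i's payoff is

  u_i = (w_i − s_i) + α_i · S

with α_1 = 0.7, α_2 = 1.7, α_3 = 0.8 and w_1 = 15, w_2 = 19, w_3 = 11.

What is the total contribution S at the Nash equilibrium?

∂u_i/∂s_i = α_i − 1, so firm i contributes w_i if α_i > 1, else 0.
α_i > 1 for i ∈ {2}; NE contributions (0, 19, 0), S = 19.

19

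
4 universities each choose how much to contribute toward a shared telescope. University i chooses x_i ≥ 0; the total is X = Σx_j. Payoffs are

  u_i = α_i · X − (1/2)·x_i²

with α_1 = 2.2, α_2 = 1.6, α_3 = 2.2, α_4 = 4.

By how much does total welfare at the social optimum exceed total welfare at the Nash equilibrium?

University i's FOC: ∂u_i/∂x_i = α_i − x_i = 0, so x_i* = α_i.
NE contributions = (2.2, 1.6, 2.2, 4); X = 10.
W^NE = (Σα)·X − ½Σα_i² = 10² − ½·28.24 = 85.88.
Planner sets x_i = Σα_j = 10 for every i, so X^SO = 4·10 = 40.
W^SO = (Σα)·X^SO − ½·4·(Σα)² = (4/2)·10² = 200.
Deadweight loss = W^SO − W^NE = 114.12.

114.12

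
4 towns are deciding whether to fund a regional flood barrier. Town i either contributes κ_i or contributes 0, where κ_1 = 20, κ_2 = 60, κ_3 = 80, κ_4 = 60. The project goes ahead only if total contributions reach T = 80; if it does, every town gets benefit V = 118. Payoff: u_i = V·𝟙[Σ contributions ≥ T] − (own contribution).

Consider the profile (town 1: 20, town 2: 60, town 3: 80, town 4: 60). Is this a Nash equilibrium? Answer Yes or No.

No

Total = 220 ≥ 80: provided.
Town 1 (pledges 20, payoff 98): dropping to 0 → total 200, payoff 118. Profitable deviation.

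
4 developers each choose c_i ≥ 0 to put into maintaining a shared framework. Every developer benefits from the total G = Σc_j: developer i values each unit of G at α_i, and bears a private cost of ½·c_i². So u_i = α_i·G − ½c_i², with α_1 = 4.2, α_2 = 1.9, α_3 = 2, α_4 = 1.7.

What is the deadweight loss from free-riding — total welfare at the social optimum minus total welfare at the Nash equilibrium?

Developer i's FOC: ∂u_i/∂c_i = α_i − c_i = 0, so c_i* = α_i.
NE contributions = (4.2, 1.9, 2, 1.7); G = 9.8.
W^NE = (Σα)·G − ½Σα_i² = 9.8² − ½·28.14 = 81.97.
Planner sets c_i = Σα_j = 9.8 for every i, so G^SO = 4·9.8 = 39.2.
W^SO = (Σα)·G^SO − ½·4·(Σα)² = (4/2)·9.8² = 192.08.
Deadweight loss = W^SO − W^NE = 110.11.

110.11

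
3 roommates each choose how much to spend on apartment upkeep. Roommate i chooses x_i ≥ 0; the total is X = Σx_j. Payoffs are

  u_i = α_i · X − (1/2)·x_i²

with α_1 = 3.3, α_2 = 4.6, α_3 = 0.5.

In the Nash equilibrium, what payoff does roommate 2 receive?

Roommate i's FOC: ∂u_i/∂x_i = α_i − x_i = 0, so x_i* = α_i.
NE contributions = (3.3, 4.6, 0.5); X = 8.4.
u_2 = α_2·X − ½·(x_2)² = 4.6·8.4 − ½·4.6² = 28.06.

28.06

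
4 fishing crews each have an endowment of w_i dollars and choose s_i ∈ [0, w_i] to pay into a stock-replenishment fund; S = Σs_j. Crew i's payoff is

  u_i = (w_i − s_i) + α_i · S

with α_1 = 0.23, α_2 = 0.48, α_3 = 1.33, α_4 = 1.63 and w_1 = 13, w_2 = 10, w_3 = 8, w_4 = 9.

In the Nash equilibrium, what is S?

17

∂u_i/∂s_i = α_i − 1, so crew i contributes w_i if α_i > 1, else 0.
α_i > 1 for i ∈ {3, 4}; NE contributions (0, 0, 8, 9), S = 17.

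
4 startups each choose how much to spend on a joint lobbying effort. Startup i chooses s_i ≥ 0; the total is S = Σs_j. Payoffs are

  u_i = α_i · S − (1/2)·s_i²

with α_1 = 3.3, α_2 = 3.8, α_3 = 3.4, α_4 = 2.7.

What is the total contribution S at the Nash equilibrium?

13.2

Startup i's FOC: ∂u_i/∂s_i = α_i − s_i = 0, so s_i* = α_i.
NE contributions = (3.3, 3.8, 3.4, 2.7); S = 13.2.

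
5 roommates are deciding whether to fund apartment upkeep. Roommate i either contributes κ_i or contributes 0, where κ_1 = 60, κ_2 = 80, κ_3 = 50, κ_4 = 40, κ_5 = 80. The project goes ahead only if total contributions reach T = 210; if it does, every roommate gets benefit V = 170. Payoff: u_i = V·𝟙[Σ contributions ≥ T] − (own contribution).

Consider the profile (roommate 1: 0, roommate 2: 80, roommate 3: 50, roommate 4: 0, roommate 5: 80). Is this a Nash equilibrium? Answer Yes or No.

Total = 210 ≥ 210: provided.
Roommate 1 (pledges 0, payoff 170): pledging 60 → total 270, payoff 110. No gain.
Roommate 2 (pledges 80, payoff 90): dropping to 0 → total 130, payoff 0. No gain.
Roommate 3 (pledges 50, payoff 120): dropping to 0 → total 160, payoff 0. No gain.
Roommate 4 (pledges 0, payoff 170): pledging 40 → total 250, payoff 130. No gain.
Roommate 5 (pledges 80, payoff 90): dropping to 0 → total 130, payoff 0. No gain.

Yes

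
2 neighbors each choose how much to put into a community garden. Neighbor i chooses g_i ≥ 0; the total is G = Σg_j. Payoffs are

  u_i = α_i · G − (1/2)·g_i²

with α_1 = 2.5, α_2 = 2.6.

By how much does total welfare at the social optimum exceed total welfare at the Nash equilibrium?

6.505

Neighbor i's FOC: ∂u_i/∂g_i = α_i − g_i = 0, so g_i* = α_i.
NE contributions = (2.5, 2.6); G = 5.1.
W^NE = (Σα)·G − ½Σα_i² = 5.1² − ½·13.01 = 19.505.
Planner sets g_i = Σα_j = 5.1 for every i, so G^SO = 2·5.1 = 10.2.
W^SO = (Σα)·G^SO − ½·2·(Σα)² = (2/2)·5.1² = 26.01.
Deadweight loss = W^SO − W^NE = 6.505.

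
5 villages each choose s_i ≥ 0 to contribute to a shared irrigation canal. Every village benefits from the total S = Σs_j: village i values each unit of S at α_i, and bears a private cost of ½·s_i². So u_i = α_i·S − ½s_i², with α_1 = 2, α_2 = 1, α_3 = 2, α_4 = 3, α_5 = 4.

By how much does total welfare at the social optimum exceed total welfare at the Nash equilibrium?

233

Village i's FOC: ∂u_i/∂s_i = α_i − s_i = 0, so s_i* = α_i.
NE contributions = (2, 1, 2, 3, 4); S = 12.
W^NE = (Σα)·S − ½Σα_i² = 12² − ½·34 = 127.
Planner sets s_i = Σα_j = 12 for every i, so S^SO = 5·12 = 60.
W^SO = (Σα)·S^SO − ½·5·(Σα)² = (5/2)·12² = 360.
Deadweight loss = W^SO − W^NE = 233.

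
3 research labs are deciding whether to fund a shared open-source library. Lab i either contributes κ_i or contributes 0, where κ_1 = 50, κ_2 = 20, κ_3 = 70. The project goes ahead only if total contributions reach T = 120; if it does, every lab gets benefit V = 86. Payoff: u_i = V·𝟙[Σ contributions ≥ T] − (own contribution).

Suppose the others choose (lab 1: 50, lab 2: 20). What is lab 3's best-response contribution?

Others' total = 70. Contributing 70 brings total to 140 ≥ 120: gain V − κ_3 = 16.
Best response: 70.

70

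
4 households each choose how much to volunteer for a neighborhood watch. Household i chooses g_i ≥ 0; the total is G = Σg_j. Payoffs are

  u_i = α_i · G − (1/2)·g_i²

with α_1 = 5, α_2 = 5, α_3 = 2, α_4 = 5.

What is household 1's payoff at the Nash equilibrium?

72.5

Household i's FOC: ∂u_i/∂g_i = α_i − g_i = 0, so g_i* = α_i.
NE contributions = (5, 5, 2, 5); G = 17.
u_1 = α_1·G − ½·(g_1)² = 5·17 − ½·5² = 72.5.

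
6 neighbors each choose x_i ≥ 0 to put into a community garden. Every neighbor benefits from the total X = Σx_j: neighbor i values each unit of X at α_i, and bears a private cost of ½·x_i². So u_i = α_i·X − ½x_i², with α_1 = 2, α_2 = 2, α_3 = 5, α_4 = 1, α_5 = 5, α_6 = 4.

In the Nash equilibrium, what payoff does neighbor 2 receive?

Neighbor i's FOC: ∂u_i/∂x_i = α_i − x_i = 0, so x_i* = α_i.
NE contributions = (2, 2, 5, 1, 5, 4); X = 19.
u_2 = α_2·X − ½·(x_2)² = 2·19 − ½·2² = 36.

36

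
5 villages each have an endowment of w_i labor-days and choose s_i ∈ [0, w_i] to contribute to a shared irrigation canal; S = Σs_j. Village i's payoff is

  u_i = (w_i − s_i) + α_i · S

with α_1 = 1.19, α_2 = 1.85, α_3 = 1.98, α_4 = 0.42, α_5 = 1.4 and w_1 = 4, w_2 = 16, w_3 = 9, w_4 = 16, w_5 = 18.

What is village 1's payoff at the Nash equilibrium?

55.93

∂u_i/∂s_i = α_i − 1, so village i contributes w_i if α_i > 1, else 0.
α_i > 1 for i ∈ {1, 2, 3, 5}; NE contributions (4, 16, 9, 0, 18), S = 47.
u_1 = (4 − 4) + 1.19·47 = 55.93.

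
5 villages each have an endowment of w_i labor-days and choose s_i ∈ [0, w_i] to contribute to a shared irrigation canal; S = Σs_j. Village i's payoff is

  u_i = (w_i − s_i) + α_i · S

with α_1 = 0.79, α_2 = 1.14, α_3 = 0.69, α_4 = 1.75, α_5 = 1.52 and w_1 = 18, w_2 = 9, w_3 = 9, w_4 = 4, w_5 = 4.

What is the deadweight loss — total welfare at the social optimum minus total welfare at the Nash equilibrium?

∂u_i/∂s_i = α_i − 1, so village i contributes w_i if α_i > 1, else 0.
α_i > 1 for i ∈ {2, 4, 5}; NE contributions (0, 9, 0, 4, 4), S = 17.
W^NE = Σw_i − S^NE + (Σα_i)·S^NE = 44 + 4.89·17 = 127.13.
Planner: ∂(Σu_j)/∂s_i = Σα_j − 1 = 4.89 > 0, so everyone contributes w_i; S^SO = 44, W^SO = 44 + 4.89·44 = 259.16.
Deadweight loss = 132.03.

132.03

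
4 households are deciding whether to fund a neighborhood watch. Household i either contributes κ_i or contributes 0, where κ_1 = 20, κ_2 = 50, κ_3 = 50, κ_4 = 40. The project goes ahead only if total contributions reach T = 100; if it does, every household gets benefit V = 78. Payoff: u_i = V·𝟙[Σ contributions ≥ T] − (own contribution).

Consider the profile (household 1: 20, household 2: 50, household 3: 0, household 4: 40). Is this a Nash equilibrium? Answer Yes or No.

Yes

Total = 110 ≥ 100: provided.
Household 1 (pledges 20, payoff 58): dropping to 0 → total 90, payoff 0. No gain.
Household 2 (pledges 50, payoff 28): dropping to 0 → total 60, payoff 0. No gain.
Household 3 (pledges 0, payoff 78): pledging 50 → total 160, payoff 28. No gain.
Household 4 (pledges 40, payoff 38): dropping to 0 → total 70, payoff 0. No gain.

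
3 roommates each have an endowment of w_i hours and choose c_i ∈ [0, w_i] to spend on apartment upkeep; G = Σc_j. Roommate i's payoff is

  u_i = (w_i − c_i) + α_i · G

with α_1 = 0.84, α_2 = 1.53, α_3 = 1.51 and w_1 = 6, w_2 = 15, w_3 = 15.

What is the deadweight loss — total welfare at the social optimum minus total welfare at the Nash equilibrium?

17.28

∂u_i/∂c_i = α_i − 1, so roommate i contributes w_i if α_i > 1, else 0.
α_i > 1 for i ∈ {2, 3}; NE contributions (0, 15, 15), G = 30.
W^NE = Σw_i − G^NE + (Σα_i)·G^NE = 36 + 2.88·30 = 122.4.
Planner: ∂(Σu_j)/∂c_i = Σα_j − 1 = 2.88 > 0, so everyone contributes w_i; G^SO = 36, W^SO = 36 + 2.88·36 = 139.68.
Deadweight loss = 17.28.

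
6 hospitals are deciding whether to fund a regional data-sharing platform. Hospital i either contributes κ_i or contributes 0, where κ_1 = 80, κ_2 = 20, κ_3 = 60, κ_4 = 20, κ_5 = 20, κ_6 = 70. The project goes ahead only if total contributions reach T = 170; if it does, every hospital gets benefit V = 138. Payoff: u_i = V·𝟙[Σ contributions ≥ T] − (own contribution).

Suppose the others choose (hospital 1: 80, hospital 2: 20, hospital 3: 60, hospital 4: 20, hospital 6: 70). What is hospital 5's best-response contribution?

Others' total = 250 ≥ 170; contributing adds cost 20 for no extra benefit.
Best response: 0.

0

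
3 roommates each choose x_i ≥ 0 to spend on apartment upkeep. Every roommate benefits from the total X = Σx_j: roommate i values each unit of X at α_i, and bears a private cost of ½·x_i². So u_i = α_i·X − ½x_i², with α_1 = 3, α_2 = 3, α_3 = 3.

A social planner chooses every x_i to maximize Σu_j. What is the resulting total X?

Planner FOC: ∂(Σu_j)/∂x_i = (Σα_j) − x_i = 0, so x_i^SO = Σα_j = 9 for every i; X^SO = 27.

27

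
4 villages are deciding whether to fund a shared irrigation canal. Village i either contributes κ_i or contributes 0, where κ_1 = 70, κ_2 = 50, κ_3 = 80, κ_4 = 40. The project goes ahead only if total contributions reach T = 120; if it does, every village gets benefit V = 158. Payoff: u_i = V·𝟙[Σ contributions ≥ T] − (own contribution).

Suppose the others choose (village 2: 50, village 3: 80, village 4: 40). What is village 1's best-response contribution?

Others' total = 170 ≥ 120; contributing adds cost 70 for no extra benefit.
Best response: 0.

0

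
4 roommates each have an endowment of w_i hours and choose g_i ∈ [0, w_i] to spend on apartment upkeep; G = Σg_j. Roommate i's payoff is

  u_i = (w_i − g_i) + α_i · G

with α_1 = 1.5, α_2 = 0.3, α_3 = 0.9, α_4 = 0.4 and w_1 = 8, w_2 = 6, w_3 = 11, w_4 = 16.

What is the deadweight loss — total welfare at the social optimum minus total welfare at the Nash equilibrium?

∂u_i/∂g_i = α_i − 1, so roommate i contributes w_i if α_i > 1, else 0.
α_i > 1 for i ∈ {1}; NE contributions (8, 0, 0, 0), G = 8.
W^NE = Σw_i − G^NE + (Σα_i)·G^NE = 41 + 2.1·8 = 57.8.
Planner: ∂(Σu_j)/∂g_i = Σα_j − 1 = 2.1 > 0, so everyone contributes w_i; G^SO = 41, W^SO = 41 + 2.1·41 = 127.1.
Deadweight loss = 69.3.

69.3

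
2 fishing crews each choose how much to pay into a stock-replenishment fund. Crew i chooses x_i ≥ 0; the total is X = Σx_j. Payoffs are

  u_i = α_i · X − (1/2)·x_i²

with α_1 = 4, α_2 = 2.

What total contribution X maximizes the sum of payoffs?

12

Planner FOC: ∂(Σu_j)/∂x_i = (Σα_j) − x_i = 0, so x_i^SO = Σα_j = 6 for every i; X^SO = 12.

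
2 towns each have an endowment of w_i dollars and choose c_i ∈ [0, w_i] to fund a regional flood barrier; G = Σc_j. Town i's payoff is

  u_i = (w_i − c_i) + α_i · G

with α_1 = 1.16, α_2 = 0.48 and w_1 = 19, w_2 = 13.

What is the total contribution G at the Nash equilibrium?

∂u_i/∂c_i = α_i − 1, so town i contributes w_i if α_i > 1, else 0.
α_i > 1 for i ∈ {1}; NE contributions (19, 0), G = 19.

19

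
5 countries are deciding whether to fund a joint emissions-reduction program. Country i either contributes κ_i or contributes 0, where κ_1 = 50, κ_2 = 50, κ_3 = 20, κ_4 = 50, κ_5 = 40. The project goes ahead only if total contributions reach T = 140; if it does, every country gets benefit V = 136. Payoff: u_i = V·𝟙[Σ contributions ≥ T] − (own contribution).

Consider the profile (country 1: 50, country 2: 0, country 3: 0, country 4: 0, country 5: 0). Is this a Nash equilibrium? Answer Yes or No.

Total = 50 < 140: not provided.
Country 1 (pledges 50, payoff -50): dropping to 0 → total 0, payoff 0. Profitable deviation.

No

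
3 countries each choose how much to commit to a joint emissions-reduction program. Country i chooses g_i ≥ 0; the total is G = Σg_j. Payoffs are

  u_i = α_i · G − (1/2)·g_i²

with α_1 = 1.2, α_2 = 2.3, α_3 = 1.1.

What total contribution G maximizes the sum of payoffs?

Planner FOC: ∂(Σu_j)/∂g_i = (Σα_j) − g_i = 0, so g_i^SO = Σα_j = 4.6 for every i; G^SO = 13.8.

13.8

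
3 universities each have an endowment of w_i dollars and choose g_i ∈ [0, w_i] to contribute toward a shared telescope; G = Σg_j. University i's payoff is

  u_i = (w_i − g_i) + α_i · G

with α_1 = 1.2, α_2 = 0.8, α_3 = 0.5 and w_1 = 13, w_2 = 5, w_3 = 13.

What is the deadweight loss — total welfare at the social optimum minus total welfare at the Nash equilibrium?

27

∂u_i/∂g_i = α_i − 1, so university i contributes w_i if α_i > 1, else 0.
α_i > 1 for i ∈ {1}; NE contributions (13, 0, 0), G = 13.
W^NE = Σw_i − G^NE + (Σα_i)·G^NE = 31 + 1.5·13 = 50.5.
Planner: ∂(Σu_j)/∂g_i = Σα_j − 1 = 1.5 > 0, so everyone contributes w_i; G^SO = 31, W^SO = 31 + 1.5·31 = 77.5.
Deadweight loss = 27.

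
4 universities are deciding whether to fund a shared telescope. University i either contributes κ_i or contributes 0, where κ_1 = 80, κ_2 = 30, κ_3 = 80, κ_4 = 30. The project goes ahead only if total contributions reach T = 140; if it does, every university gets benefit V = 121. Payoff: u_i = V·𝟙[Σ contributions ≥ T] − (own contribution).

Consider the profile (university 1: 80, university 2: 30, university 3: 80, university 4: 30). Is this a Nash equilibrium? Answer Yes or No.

Total = 220 ≥ 140: provided.
University 1 (pledges 80, payoff 41): dropping to 0 → total 140, payoff 121. Profitable deviation.

No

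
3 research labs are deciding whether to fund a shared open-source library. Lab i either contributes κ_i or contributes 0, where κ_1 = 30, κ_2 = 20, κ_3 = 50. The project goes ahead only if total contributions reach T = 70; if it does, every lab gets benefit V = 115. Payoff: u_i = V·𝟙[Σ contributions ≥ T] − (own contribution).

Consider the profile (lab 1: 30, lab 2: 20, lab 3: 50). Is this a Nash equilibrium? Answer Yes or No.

No

Total = 100 ≥ 70: provided.
Lab 1 (pledges 30, payoff 85): dropping to 0 → total 70, payoff 115. Profitable deviation.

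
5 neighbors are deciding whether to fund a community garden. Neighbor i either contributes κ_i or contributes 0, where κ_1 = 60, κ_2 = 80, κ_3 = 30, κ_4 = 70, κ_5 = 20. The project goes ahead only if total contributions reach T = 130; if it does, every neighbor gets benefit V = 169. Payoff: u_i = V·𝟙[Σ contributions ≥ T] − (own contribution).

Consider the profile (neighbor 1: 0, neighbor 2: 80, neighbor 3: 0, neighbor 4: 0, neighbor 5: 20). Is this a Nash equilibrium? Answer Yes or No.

No

Total = 100 < 130: not provided.
Neighbor 1 (pledges 0, payoff 0): pledging 60 → total 160, payoff 109. Profitable deviation.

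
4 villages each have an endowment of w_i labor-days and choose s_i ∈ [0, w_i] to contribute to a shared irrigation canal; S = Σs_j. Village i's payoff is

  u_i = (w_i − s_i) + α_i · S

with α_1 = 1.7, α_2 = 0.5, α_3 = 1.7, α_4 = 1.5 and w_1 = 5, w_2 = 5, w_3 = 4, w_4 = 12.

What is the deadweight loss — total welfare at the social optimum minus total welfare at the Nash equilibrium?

22

∂u_i/∂s_i = α_i − 1, so village i contributes w_i if α_i > 1, else 0.
α_i > 1 for i ∈ {1, 3, 4}; NE contributions (5, 0, 4, 12), S = 21.
W^NE = Σw_i − S^NE + (Σα_i)·S^NE = 26 + 4.4·21 = 118.4.
Planner: ∂(Σu_j)/∂s_i = Σα_j − 1 = 4.4 > 0, so everyone contributes w_i; S^SO = 26, W^SO = 26 + 4.4·26 = 140.4.
Deadweight loss = 22.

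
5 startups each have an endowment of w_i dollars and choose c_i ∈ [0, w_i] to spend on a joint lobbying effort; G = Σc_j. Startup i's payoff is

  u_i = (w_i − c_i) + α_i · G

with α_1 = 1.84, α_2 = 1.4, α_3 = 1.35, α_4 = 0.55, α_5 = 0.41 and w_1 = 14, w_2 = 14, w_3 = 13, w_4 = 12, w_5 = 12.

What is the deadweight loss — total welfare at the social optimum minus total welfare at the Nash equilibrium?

109.2

∂u_i/∂c_i = α_i − 1, so startup i contributes w_i if α_i > 1, else 0.
α_i > 1 for i ∈ {1, 2, 3}; NE contributions (14, 14, 13, 0, 0), G = 41.
W^NE = Σw_i − G^NE + (Σα_i)·G^NE = 65 + 4.55·41 = 251.55.
Planner: ∂(Σu_j)/∂c_i = Σα_j − 1 = 4.55 > 0, so everyone contributes w_i; G^SO = 65, W^SO = 65 + 4.55·65 = 360.75.
Deadweight loss = 109.2.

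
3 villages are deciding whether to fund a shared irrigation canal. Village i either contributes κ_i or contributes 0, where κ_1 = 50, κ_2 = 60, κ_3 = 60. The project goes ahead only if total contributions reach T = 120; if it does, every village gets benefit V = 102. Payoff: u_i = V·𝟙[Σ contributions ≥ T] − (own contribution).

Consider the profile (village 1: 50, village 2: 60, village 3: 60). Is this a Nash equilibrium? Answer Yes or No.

No

Total = 170 ≥ 120: provided.
Village 1 (pledges 50, payoff 52): dropping to 0 → total 120, payoff 102. Profitable deviation.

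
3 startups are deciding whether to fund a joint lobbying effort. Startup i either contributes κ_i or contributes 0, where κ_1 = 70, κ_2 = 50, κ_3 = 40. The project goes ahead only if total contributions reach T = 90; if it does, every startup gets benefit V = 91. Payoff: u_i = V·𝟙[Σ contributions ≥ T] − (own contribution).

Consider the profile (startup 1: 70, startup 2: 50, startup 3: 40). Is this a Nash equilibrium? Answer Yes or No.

No

Total = 160 ≥ 90: provided.
Startup 1 (pledges 70, payoff 21): dropping to 0 → total 90, payoff 91. Profitable deviation.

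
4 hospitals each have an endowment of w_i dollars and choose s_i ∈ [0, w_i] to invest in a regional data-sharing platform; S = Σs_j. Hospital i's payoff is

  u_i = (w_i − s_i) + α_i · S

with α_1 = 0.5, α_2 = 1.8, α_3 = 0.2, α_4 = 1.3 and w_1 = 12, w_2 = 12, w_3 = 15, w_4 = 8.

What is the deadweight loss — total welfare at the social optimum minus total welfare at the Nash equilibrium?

75.6

∂u_i/∂s_i = α_i − 1, so hospital i contributes w_i if α_i > 1, else 0.
α_i > 1 for i ∈ {2, 4}; NE contributions (0, 12, 0, 8), S = 20.
W^NE = Σw_i − S^NE + (Σα_i)·S^NE = 47 + 2.8·20 = 103.
Planner: ∂(Σu_j)/∂s_i = Σα_j − 1 = 2.8 > 0, so everyone contributes w_i; S^SO = 47, W^SO = 47 + 2.8·47 = 178.6.
Deadweight loss = 75.6.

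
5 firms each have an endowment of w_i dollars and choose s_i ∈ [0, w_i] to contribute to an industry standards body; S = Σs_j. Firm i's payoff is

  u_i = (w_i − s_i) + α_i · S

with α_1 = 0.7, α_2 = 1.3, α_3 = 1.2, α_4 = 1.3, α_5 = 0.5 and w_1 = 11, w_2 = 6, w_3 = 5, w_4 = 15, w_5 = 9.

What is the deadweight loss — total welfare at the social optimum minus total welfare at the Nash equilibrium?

80

∂u_i/∂s_i = α_i − 1, so firm i contributes w_i if α_i > 1, else 0.
α_i > 1 for i ∈ {2, 3, 4}; NE contributions (0, 6, 5, 15, 0), S = 26.
W^NE = Σw_i − S^NE + (Σα_i)·S^NE = 46 + 4·26 = 150.
Planner: ∂(Σu_j)/∂s_i = Σα_j − 1 = 4 > 0, so everyone contributes w_i; S^SO = 46, W^SO = 46 + 4·46 = 230.
Deadweight loss = 80.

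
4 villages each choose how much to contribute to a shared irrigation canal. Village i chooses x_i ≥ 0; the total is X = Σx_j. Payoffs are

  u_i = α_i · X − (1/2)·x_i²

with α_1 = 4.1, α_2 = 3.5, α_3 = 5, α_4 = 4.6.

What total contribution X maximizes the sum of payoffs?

68.8

Planner FOC: ∂(Σu_j)/∂x_i = (Σα_j) − x_i = 0, so x_i^SO = Σα_j = 17.2 for every i; X^SO = 68.8.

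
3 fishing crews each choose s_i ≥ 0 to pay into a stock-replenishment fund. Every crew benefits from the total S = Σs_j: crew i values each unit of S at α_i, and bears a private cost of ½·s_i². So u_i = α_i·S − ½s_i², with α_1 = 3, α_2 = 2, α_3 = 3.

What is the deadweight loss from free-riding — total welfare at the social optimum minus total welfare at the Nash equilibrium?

Crew i's FOC: ∂u_i/∂s_i = α_i − s_i = 0, so s_i* = α_i.
NE contributions = (3, 2, 3); S = 8.
W^NE = (Σα)·S − ½Σα_i² = 8² − ½·22 = 53.
Planner sets s_i = Σα_j = 8 for every i, so S^SO = 3·8 = 24.
W^SO = (Σα)·S^SO − ½·3·(Σα)² = (3/2)·8² = 96.
Deadweight loss = W^SO − W^NE = 43.

43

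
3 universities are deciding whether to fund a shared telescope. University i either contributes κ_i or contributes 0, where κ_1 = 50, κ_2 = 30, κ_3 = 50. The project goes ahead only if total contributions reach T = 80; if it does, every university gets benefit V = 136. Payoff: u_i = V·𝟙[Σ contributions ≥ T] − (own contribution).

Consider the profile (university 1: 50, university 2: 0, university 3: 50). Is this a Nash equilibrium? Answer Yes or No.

Yes

Total = 100 ≥ 80: provided.
University 1 (pledges 50, payoff 86): dropping to 0 → total 50, payoff 0. No gain.
University 2 (pledges 0, payoff 136): pledging 30 → total 130, payoff 106. No gain.
University 3 (pledges 50, payoff 86): dropping to 0 → total 50, payoff 0. No gain.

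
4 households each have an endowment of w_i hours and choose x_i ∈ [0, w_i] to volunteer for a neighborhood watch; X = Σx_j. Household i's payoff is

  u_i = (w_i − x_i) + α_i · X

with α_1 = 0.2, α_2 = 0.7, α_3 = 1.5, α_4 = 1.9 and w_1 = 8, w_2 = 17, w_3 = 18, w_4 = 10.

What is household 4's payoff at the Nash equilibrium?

∂u_i/∂x_i = α_i − 1, so household i contributes w_i if α_i > 1, else 0.
α_i > 1 for i ∈ {3, 4}; NE contributions (0, 0, 18, 10), X = 28.
u_4 = (10 − 10) + 1.9·28 = 53.2.

53.2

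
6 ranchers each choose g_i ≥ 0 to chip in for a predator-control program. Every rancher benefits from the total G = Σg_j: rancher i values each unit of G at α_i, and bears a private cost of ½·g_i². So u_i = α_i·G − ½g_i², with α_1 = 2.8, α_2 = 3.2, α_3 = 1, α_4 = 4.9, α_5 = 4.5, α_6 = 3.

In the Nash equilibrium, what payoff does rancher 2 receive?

Rancher i's FOC: ∂u_i/∂g_i = α_i − g_i = 0, so g_i* = α_i.
NE contributions = (2.8, 3.2, 1, 4.9, 4.5, 3); G = 19.4.
u_2 = α_2·G − ½·(g_2)² = 3.2·19.4 − ½·3.2² = 56.96.

56.96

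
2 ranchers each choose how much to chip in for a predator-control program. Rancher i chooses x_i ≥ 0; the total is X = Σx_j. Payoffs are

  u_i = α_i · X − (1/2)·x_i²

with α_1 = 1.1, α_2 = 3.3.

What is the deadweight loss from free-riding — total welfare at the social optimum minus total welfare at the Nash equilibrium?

Rancher i's FOC: ∂u_i/∂x_i = α_i − x_i = 0, so x_i* = α_i.
NE contributions = (1.1, 3.3); X = 4.4.
W^NE = (Σα)·X − ½Σα_i² = 4.4² − ½·12.1 = 13.31.
Planner sets x_i = Σα_j = 4.4 for every i, so X^SO = 2·4.4 = 8.8.
W^SO = (Σα)·X^SO − ½·2·(Σα)² = (2/2)·4.4² = 19.36.
Deadweight loss = W^SO − W^NE = 6.05.

6.05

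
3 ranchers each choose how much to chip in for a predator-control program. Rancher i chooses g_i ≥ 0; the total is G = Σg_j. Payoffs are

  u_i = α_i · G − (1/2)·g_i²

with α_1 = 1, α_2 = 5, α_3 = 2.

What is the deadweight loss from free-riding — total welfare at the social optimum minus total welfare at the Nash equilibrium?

47

Rancher i's FOC: ∂u_i/∂g_i = α_i − g_i = 0, so g_i* = α_i.
NE contributions = (1, 5, 2); G = 8.
W^NE = (Σα)·G − ½Σα_i² = 8² − ½·30 = 49.
Planner sets g_i = Σα_j = 8 for every i, so G^SO = 3·8 = 24.
W^SO = (Σα)·G^SO − ½·3·(Σα)² = (3/2)·8² = 96.
Deadweight loss = W^SO − W^NE = 47.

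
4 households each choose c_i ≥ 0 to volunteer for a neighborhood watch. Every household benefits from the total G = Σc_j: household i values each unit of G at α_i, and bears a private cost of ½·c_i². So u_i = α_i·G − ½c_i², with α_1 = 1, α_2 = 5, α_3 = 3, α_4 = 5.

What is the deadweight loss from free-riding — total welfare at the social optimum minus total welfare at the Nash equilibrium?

Household i's FOC: ∂u_i/∂c_i = α_i − c_i = 0, so c_i* = α_i.
NE contributions = (1, 5, 3, 5); G = 14.
W^NE = (Σα)·G − ½Σα_i² = 14² − ½·60 = 166.
Planner sets c_i = Σα_j = 14 for every i, so G^SO = 4·14 = 56.
W^SO = (Σα)·G^SO − ½·4·(Σα)² = (4/2)·14² = 392.
Deadweight loss = W^SO − W^NE = 226.

226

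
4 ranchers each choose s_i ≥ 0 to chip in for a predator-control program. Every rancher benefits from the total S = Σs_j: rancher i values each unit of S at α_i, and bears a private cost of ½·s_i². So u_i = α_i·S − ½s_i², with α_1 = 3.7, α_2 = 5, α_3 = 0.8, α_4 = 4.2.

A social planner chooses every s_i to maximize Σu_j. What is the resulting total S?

Planner FOC: ∂(Σu_j)/∂s_i = (Σα_j) − s_i = 0, so s_i^SO = Σα_j = 13.7 for every i; S^SO = 54.8.

54.8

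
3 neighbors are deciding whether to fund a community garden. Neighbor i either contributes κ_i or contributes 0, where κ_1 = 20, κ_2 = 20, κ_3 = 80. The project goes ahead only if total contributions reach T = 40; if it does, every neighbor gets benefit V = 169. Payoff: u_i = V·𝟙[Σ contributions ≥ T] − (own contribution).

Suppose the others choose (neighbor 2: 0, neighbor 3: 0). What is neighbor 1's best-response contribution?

Others' total = 0. Even contributing 20 gives 20 < 40: no benefit either way.
Best response: 0.

0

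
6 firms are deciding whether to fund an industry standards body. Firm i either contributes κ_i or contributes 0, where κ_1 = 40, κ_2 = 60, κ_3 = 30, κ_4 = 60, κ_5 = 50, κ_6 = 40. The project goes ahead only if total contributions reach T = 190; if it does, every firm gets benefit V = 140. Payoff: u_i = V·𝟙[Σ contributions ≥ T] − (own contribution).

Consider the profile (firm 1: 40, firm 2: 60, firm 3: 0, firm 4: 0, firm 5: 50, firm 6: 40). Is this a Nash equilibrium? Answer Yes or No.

Total = 190 ≥ 190: provided.
Firm 1 (pledges 40, payoff 100): dropping to 0 → total 150, payoff 0. No gain.
Firm 2 (pledges 60, payoff 80): dropping to 0 → total 130, payoff 0. No gain.
Firm 3 (pledges 0, payoff 140): pledging 30 → total 220, payoff 110. No gain.
Firm 4 (pledges 0, payoff 140): pledging 60 → total 250, payoff 80. No gain.
Firm 5 (pledges 50, payoff 90): dropping to 0 → total 140, payoff 0. No gain.
Firm 6 (pledges 40, payoff 100): dropping to 0 → total 150, payoff 0. No gain.

Yes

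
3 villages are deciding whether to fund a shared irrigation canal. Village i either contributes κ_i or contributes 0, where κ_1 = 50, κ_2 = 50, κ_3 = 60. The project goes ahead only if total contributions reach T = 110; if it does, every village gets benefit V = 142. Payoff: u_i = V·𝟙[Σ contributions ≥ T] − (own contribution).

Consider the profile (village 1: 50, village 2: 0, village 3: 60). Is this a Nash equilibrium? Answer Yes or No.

Total = 110 ≥ 110: provided.
Village 1 (pledges 50, payoff 92): dropping to 0 → total 60, payoff 0. No gain.
Village 2 (pledges 0, payoff 142): pledging 50 → total 160, payoff 92. No gain.
Village 3 (pledges 60, payoff 82): dropping to 0 → total 50, payoff 0. No gain.

Yes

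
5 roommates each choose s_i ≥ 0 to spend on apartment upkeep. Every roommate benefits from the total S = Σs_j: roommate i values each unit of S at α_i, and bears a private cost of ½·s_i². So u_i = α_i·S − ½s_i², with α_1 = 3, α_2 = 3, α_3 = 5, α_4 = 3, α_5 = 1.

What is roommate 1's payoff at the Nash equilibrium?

40.5

Roommate i's FOC: ∂u_i/∂s_i = α_i − s_i = 0, so s_i* = α_i.
NE contributions = (3, 3, 5, 3, 1); S = 15.
u_1 = α_1·S − ½·(s_1)² = 3·15 − ½·3² = 40.5.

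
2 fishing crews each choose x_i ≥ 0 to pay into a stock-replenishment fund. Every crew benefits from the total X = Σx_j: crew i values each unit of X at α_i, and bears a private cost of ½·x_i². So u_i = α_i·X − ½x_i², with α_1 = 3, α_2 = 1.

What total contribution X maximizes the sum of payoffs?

Planner FOC: ∂(Σu_j)/∂x_i = (Σα_j) − x_i = 0, so x_i^SO = Σα_j = 4 for every i; X^SO = 8.

8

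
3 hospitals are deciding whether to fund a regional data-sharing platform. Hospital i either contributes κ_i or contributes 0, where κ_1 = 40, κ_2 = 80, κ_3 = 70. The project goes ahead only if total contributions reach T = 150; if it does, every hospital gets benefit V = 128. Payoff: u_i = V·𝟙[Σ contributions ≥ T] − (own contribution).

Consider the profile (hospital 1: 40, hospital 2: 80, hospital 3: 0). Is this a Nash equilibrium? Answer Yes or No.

Total = 120 < 150: not provided.
Hospital 1 (pledges 40, payoff -40): dropping to 0 → total 80, payoff 0. Profitable deviation.

No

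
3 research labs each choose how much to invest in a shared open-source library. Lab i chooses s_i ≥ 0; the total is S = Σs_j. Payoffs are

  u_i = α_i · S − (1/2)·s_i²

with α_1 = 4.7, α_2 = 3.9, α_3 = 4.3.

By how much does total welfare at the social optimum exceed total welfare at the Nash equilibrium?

Lab i's FOC: ∂u_i/∂s_i = α_i − s_i = 0, so s_i* = α_i.
NE contributions = (4.7, 3.9, 4.3); S = 12.9.
W^NE = (Σα)·S − ½Σα_i² = 12.9² − ½·55.79 = 138.515.
Planner sets s_i = Σα_j = 12.9 for every i, so S^SO = 3·12.9 = 38.7.
W^SO = (Σα)·S^SO − ½·3·(Σα)² = (3/2)·12.9² = 249.615.
Deadweight loss = W^SO − W^NE = 111.1.

111.1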